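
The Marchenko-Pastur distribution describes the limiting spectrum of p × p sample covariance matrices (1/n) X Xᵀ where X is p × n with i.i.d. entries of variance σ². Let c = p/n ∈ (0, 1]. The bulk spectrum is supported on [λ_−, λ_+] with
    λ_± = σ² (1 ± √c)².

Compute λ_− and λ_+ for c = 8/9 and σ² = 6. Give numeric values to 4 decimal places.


c = 8/9 = 0.888889; √c = 0.942809.
λ_− = σ² (1 − √c)² = 6 · (1 − 0.942809)² = 6 · (0.057191)² = 0.019625.
λ_+ = σ² (1 + √c)² = 6 · (1 + 0.942809)² = 6 · (1.942809)² = 22.647042.

Rounded to 4 decimal places: λ_− ≈ 0.0196, λ_+ ≈ 22.6470.


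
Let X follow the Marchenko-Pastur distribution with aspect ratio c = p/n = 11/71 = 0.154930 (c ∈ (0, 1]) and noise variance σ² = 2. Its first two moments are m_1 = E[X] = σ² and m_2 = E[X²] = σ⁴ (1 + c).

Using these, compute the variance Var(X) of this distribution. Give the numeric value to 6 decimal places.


m_1 = E[X] = σ² = 2, so m_1² = 4.
m_2 = E[X²] = σ⁴ (1 + c) = 4 · (1 + 0.154930) = 4 · 1.154930 = 4.619718.
(Note m_2 − m_1² simplifies to c · σ⁴ = 0.154930 · 4.)

Var(X) = m_2 − m_1² = 4.619718 − 4 = 0.619718.


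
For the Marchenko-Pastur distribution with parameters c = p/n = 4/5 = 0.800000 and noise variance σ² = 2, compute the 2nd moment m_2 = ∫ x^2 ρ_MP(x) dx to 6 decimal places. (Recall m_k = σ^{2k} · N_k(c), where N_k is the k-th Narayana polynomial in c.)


E[X²] = σ⁴ (1 + c) (second MP moment). With σ² = 2 (so σ⁴ = 4) and c = 4/5 = 0.800000: E[X²] = 4 · (1 + 0.800000) = 4 · 1.800000.

So E[X^2] = 7.200000.


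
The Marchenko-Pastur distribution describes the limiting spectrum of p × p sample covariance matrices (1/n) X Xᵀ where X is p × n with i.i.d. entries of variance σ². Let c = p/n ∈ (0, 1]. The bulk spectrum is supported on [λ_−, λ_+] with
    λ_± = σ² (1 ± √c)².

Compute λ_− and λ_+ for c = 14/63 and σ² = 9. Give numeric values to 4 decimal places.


c = 14/63 = 0.222222; √c = 0.471405.
λ_− = σ² (1 − √c)² = 9 · (1 − 0.471405)² = 9 · (0.528595)² = 2.514719.
λ_+ = σ² (1 + √c)² = 9 · (1 + 0.471405)² = 9 · (1.471405)² = 19.485281.

Rounded to 4 decimal places: λ_− ≈ 2.5147, λ_+ ≈ 19.4853.


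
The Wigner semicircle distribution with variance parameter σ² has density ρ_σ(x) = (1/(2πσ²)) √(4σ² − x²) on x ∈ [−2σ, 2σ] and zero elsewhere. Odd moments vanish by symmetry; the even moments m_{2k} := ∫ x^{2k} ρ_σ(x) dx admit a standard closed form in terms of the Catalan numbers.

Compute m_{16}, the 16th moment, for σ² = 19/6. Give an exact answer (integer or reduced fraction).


By the scaled semicircle moment identity, m_{2k} = σ^{2k} · C_k with k = 8.
C_8 = (1/(k+1)) · C(2k, k) = (1/9) · C(16, 8) = (1/9) · 12870 = 1430.
σ^{2k} = (σ²)^k = (19/6)^8 = 16983563041/1679616.

Therefore m_{16} = σ^{16} · C_8 = (16983563041/1679616) · 1430 = 12143247574315/839808.


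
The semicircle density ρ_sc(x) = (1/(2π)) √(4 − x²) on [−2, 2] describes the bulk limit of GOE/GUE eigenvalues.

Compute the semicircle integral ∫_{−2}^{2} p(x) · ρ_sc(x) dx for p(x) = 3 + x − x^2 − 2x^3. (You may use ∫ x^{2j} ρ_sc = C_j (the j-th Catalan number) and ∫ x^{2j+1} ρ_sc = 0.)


Write p(x) = Σ a_i x^i, split into monomials and integrate each against ρ_sc separately.
Using ∫ x^{2j} ρ_sc = C_j = (1/(j+1)) C(2j, j) (Catalan numbers) and ∫ x^{2j+1} ρ_sc = 0 (odd monomials vanish by symmetry):
  i = 0 (even): a_0 · C_{0} = 3 · 1 = 3
  i = 1 (odd): ∫ x^1 ρ_sc = 0 (vanishes)
  i = 2 (even): a_2 · C_{1} = -1 · 1 = -1
  i = 3 (odd): ∫ x^3 ρ_sc = 0 (vanishes)

Summing the contributions: ∫_{−2}^{2} p(x) ρ_sc(x) dx = 3 + (-1) = 2.


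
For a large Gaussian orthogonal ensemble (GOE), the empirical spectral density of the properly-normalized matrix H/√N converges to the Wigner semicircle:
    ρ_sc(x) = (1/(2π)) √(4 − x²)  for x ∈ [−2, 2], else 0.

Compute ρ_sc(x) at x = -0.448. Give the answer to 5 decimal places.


ρ_sc(x) = (1/(2π)) √(4 − x²). With x = -0.448:
  4 − x² = 4 − (-0.448)² = 4 − 0.200704 = 3.799296.
  √(4 − x²) = 1.949178.
  1/(2π) = 0.159155.
  ρ_sc(-0.448) = 0.159155 · 1.949178 = 0.310221.

Rounded to 5 decimal places: ρ_sc(-0.448) ≈ 0.31022.


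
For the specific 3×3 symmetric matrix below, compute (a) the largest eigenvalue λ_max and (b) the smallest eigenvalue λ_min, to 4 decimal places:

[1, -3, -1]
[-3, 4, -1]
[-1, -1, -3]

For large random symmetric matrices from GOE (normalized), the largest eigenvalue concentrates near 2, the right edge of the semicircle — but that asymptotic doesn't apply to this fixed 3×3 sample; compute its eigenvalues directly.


Since M is real symmetric, all three eigenvalues are real; they are the roots of det(λI − M) = λ³ − (tr M) λ² + s λ − det M, where s is the sum of the principal 2×2 minors.
tr M = 1 + 4 + (-3) = 2.
s = (1·4 − (-3)²) + (1·(-3) − (-1)²) + (4·(-3) − (-1)²) = -5 + (-4) + (-13) = -22.
det M (expand along row 1) = 1·(-13) − (-3)·8 + (-1)·7 = 4.
Characteristic polynomial: λ³ − 2λ² − 22λ − 4 = 0.
Substitute λ = y + (tr M)/3 = y + 0.666667 to remove the quadratic term: y³ + p·y + q = 0 with p = s − (tr M)²/3 = -23.333333 and q = −2(tr M)³/27 + (tr M)·s/3 − det M = -19.259259.
Three real roots ⇒ use the trigonometric (Viète) form: r = 2√(−p/3) = 5.577734, φ = arccos(3q/(p·r)) = arccos(0.443942) = 1.110803 rad.
y_k = r·cos(φ/3 − 2πk/3) for k = 0, 1, 2 gives y = 5.199733, -0.851893, -4.347841.
λ_k = y_k + 0.666667 gives λ = 5.8664, -0.1852, -3.6812 (check: the sum is 2.0000 = tr M).

Hence λ_max = 5.8664 and λ_min = -3.6812.


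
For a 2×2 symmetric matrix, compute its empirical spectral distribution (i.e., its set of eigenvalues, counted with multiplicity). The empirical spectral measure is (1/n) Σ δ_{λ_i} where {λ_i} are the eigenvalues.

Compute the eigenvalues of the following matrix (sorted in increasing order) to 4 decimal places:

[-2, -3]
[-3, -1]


Since M is real symmetric, both eigenvalues are real; they are the roots of det(λI − M) = λ² − (tr M) λ + det M.
tr M = -2 + (-1) = -3.
det M = (-2)·(-1) − (-3)² = 2 − 9 = -7.
Characteristic polynomial: λ² + 3λ − 7 = 0.
Discriminant Δ = (tr M)² − 4·det M = 9 − (-28) = 37; √Δ = 6.082763.
λ = (tr M ± √Δ)/2 = (-3 ± 6.082763)/2, giving (tr M − √Δ)/2 = -4.5414 and (tr M + √Δ)/2 = 1.5414.

Eigenvalues sorted in increasing order: [-4.5414, 1.5414].


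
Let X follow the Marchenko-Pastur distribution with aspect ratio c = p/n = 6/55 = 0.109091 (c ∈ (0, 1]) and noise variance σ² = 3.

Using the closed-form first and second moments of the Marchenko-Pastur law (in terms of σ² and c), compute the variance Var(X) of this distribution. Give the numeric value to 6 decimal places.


Recall the MP moments m_1 = E[X] = σ² and m_2 = E[X²] = σ⁴ (1 + c).
m_1 = E[X] = σ² = 3, so m_1² = 9.
m_2 = E[X²] = σ⁴ (1 + c) = 9 · (1 + 0.109091) = 9 · 1.109091 = 9.981818.
(Note m_2 − m_1² simplifies to c · σ⁴ = 0.109091 · 9.)

Var(X) = m_2 − m_1² = 9.981818 − 9 = 0.981818.


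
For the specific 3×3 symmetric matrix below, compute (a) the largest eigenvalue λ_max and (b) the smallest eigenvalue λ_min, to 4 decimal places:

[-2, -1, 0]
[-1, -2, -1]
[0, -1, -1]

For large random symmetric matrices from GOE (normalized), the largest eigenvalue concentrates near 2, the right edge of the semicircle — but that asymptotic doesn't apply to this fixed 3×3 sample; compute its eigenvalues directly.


Since M is real symmetric, all three eigenvalues are real; they are the roots of det(λI − M) = λ³ − (tr M) λ² + s λ − det M, where s is the sum of the principal 2×2 minors.
tr M = -2 + (-2) + (-1) = -5.
s = ((-2)·(-2) − (-1)²) + ((-2)·(-1) − 0²) + ((-2)·(-1) − (-1)²) = 3 + 2 + 1 = 6.
det M (expand along row 1) = (-2)·1 − (-1)·1 + 0·1 = -1.
Characteristic polynomial: λ³ + 5λ² + 6λ + 1 = 0.
Substitute λ = y + (tr M)/3 = y − 1.666667 to remove the quadratic term: y³ + p·y + q = 0 with p = s − (tr M)²/3 = -2.333333 and q = −2(tr M)³/27 + (tr M)·s/3 − det M = 0.259259.
Three real roots ⇒ use the trigonometric (Viète) form: r = 2√(−p/3) = 1.763834, φ = arccos(3q/(p·r)) = arccos(-0.188982) = 1.760922 rad.
y_k = r·cos(φ/3 − 2πk/3) for k = 0, 1, 2 gives y = 1.468604, 0.111709, -1.580313.
λ_k = y_k − 1.666667 gives λ = -0.1981, -1.5550, -3.2470 (check: the sum is -5.0000 = tr M).

Hence λ_max = -0.1981 and λ_min = -3.2470.


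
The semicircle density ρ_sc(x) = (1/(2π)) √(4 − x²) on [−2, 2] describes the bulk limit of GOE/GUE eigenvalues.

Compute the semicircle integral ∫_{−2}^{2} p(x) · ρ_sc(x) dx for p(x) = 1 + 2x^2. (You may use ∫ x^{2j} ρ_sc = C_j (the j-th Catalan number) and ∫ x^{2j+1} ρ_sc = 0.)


Write p(x) = Σ a_i x^i, split into monomials and integrate each against ρ_sc separately.
Using ∫ x^{2j} ρ_sc = C_j = (1/(j+1)) C(2j, j) (Catalan numbers) and ∫ x^{2j+1} ρ_sc = 0 (odd monomials vanish by symmetry):
  i = 0 (even): a_0 · C_{0} = 1 · 1 = 1
  i = 2 (even): a_2 · C_{1} = 2 · 1 = 2

Summing the contributions: ∫_{−2}^{2} p(x) ρ_sc(x) dx = 1 + 2 = 3.


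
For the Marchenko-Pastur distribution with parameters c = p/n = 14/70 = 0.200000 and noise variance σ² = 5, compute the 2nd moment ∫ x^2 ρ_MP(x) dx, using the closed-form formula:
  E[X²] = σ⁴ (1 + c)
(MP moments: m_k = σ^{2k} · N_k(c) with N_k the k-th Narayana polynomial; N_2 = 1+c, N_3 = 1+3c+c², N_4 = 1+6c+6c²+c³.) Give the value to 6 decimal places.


E[X²] = σ⁴ (1 + c) (second MP moment). With σ² = 5 (so σ⁴ = 25) and c = 14/70 = 0.200000: E[X²] = 25 · (1 + 0.200000) = 25 · 1.200000.

So E[X^2] = 30.000000.


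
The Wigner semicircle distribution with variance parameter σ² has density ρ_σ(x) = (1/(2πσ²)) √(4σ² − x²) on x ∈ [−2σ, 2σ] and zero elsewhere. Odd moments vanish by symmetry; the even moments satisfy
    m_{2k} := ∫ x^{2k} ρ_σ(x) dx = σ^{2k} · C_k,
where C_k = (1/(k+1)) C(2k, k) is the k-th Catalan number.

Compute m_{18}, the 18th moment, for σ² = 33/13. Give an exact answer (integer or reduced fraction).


By the scaled semicircle moment identity, m_{2k} = σ^{2k} · C_k with k = 9.
C_9 = (1/(k+1)) · C(2k, k) = (1/10) · C(18, 9) = (1/10) · 48620 = 4862.
σ^{2k} = (σ²)^k = (33/13)^9 = 46411484401953/10604499373.

Therefore m_{18} = σ^{18} · C_9 = (46411484401953/10604499373) · 4862 = 17357895166330422/815730721.


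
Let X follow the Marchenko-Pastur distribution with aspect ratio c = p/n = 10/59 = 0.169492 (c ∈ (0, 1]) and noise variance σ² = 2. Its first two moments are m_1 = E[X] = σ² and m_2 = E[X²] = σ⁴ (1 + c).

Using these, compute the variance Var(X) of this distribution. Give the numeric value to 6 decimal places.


m_1 = E[X] = σ² = 2, so m_1² = 4.
m_2 = E[X²] = σ⁴ (1 + c) = 4 · (1 + 0.169492) = 4 · 1.169492 = 4.677966.
(Note m_2 − m_1² simplifies to c · σ⁴ = 0.169492 · 4.)

Var(X) = m_2 − m_1² = 4.677966 − 4 = 0.677966.


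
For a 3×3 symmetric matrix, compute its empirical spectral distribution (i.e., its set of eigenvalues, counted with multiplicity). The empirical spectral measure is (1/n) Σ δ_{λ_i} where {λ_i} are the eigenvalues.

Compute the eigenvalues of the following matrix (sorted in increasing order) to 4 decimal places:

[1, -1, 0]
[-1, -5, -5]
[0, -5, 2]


Since M is real symmetric, all three eigenvalues are real; they are the roots of det(λI − M) = λ³ − (tr M) λ² + s λ − det M, where s is the sum of the principal 2×2 minors.
tr M = 1 + (-5) + 2 = -2.
s = (1·(-5) − (-1)²) + (1·2 − 0²) + ((-5)·2 − (-5)²) = -6 + 2 + (-35) = -39.
det M (expand along row 1) = 1·(-35) − (-1)·(-2) + 0·5 = -37.
Characteristic polynomial: λ³ + 2λ² − 39λ + 37 = 0.
Substitute λ = y + (tr M)/3 = y − 0.666667 to remove the quadratic term: y³ + p·y + q = 0 with p = s − (tr M)²/3 = -40.333333 and q = −2(tr M)³/27 + (tr M)·s/3 − det M = 63.592593.
Three real roots ⇒ use the trigonometric (Viète) form: r = 2√(−p/3) = 7.333333, φ = arccos(3q/(p·r)) = arccos(-0.645004) = 2.271825 rad.
y_k = r·cos(φ/3 − 2πk/3) for k = 0, 1, 2 gives y = 5.329212, 1.698072, -7.027284.
λ_k = y_k − 0.666667 gives λ = 4.6625, 1.0314, -7.6940 (check: the sum is -2.0000 = tr M).

Eigenvalues sorted in increasing order: [-7.6940, 1.0314, 4.6625].


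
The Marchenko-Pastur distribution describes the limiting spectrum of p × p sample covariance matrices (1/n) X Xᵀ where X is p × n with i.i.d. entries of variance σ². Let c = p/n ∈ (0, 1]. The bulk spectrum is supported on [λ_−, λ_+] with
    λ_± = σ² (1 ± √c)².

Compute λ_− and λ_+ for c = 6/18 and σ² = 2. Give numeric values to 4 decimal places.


c = 6/18 = 0.333333; √c = 0.577350.
λ_− = σ² (1 − √c)² = 2 · (1 − 0.577350)² = 2 · (0.422650)² = 0.357266.
λ_+ = σ² (1 + √c)² = 2 · (1 + 0.577350)² = 2 · (1.577350)² = 4.976068.

Rounded to 4 decimal places: λ_− ≈ 0.3573, λ_+ ≈ 4.9761.


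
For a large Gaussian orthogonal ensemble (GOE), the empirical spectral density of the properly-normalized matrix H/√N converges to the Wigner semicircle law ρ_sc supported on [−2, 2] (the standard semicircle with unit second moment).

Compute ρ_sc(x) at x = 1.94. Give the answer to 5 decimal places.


ρ_sc(x) = (1/(2π)) √(4 − x²). With x = 1.94:
  4 − x² = 4 − (1.94)² = 4 − 3.763600 = 0.236400.
  √(4 − x²) = 0.486210.
  1/(2π) = 0.159155.
  ρ_sc(1.94) = 0.159155 · 0.486210 = 0.077383.

Rounded to 5 decimal places: ρ_sc(1.94) ≈ 0.07738.


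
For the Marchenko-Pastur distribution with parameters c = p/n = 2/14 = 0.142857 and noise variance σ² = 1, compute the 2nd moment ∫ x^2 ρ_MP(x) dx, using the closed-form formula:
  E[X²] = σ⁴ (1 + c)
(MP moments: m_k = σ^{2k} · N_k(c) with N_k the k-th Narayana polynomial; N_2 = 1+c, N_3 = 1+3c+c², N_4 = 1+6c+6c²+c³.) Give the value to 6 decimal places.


E[X²] = σ⁴ (1 + c) (second MP moment). With σ² = 1 (so σ⁴ = 1) and c = 2/14 = 0.142857: E[X²] = 1 · (1 + 0.142857) = 1 · 1.142857.

So E[X^2] = 1.142857.


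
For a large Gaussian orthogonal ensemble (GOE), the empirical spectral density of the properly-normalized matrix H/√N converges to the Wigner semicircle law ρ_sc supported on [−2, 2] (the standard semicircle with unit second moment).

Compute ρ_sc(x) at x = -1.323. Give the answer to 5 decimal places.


ρ_sc(x) = (1/(2π)) √(4 − x²). With x = -1.323:
  4 − x² = 4 − (-1.323)² = 4 − 1.750329 = 2.249671.
  √(4 − x²) = 1.499890.
  1/(2π) = 0.159155.
  ρ_sc(-1.323) = 0.159155 · 1.499890 = 0.238715.

Rounded to 5 decimal places: ρ_sc(-1.323) ≈ 0.23871.


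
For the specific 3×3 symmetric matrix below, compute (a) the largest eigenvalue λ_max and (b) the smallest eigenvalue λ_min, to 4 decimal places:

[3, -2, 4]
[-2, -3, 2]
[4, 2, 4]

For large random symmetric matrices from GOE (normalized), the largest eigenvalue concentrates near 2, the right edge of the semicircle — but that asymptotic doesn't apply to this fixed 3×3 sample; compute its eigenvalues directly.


Since M is real symmetric, all three eigenvalues are real; they are the roots of det(λI − M) = λ³ − (tr M) λ² + s λ − det M, where s is the sum of the principal 2×2 minors.
tr M = 3 + (-3) + 4 = 4.
s = (3·(-3) − (-2)²) + (3·4 − 4²) + ((-3)·4 − 2²) = -13 + (-4) + (-16) = -33.
det M (expand along row 1) = 3·(-16) − (-2)·(-16) + 4·8 = -48.
Characteristic polynomial: λ³ − 4λ² − 33λ + 48 = 0.
Substitute λ = y + (tr M)/3 = y + 1.333333 to remove the quadratic term: y³ + p·y + q = 0 with p = s − (tr M)²/3 = -38.333333 and q = −2(tr M)³/27 + (tr M)·s/3 − det M = -0.740741.
Three real roots ⇒ use the trigonometric (Viète) form: r = 2√(−p/3) = 7.149204, φ = arccos(3q/(p·r)) = arccos(0.008109) = 1.562688 rad.
y_k = r·cos(φ/3 − 2πk/3) for k = 0, 1, 2 gives y = 6.201031, -0.019324, -6.181707.
λ_k = y_k + 1.333333 gives λ = 7.5344, 1.3140, -4.8484 (check: the sum is 4.0000 = tr M).

Hence λ_max = 7.5344 and λ_min = -4.8484.


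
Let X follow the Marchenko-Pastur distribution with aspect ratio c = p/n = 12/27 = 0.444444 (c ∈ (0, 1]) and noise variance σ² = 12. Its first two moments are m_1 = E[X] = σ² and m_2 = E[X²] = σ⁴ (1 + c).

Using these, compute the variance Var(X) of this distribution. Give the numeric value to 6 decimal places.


m_1 = E[X] = σ² = 12, so m_1² = 144.
m_2 = E[X²] = σ⁴ (1 + c) = 144 · (1 + 0.444444) = 144 · 1.444444 = 208.000000.
(Note m_2 − m_1² simplifies to c · σ⁴ = 0.444444 · 144.)

Var(X) = m_2 − m_1² = 208.000000 − 144 = 64.000000.


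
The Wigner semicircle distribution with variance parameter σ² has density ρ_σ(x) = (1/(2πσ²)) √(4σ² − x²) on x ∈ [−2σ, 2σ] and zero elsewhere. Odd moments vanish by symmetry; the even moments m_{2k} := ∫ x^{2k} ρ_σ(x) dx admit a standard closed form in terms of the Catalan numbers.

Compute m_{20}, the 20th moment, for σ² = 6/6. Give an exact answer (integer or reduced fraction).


By the scaled semicircle moment identity, m_{2k} = σ^{2k} · C_k with k = 10.
C_10 = (1/(k+1)) · C(2k, k) = (1/11) · C(20, 10) = (1/11) · 184756 = 16796.
σ^{2k} = (σ²)^k = (6/6)^10 = 1.

Therefore m_{20} = σ^{20} · C_10 = 1 · 16796 = 16796.


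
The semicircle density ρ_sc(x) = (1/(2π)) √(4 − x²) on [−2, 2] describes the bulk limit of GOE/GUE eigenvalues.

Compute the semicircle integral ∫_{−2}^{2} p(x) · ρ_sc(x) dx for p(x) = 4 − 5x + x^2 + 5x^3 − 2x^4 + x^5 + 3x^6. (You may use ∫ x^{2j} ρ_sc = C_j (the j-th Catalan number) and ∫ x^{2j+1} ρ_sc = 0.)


Write p(x) = Σ a_i x^i, split into monomials and integrate each against ρ_sc separately.
Using ∫ x^{2j} ρ_sc = C_j = (1/(j+1)) C(2j, j) (Catalan numbers) and ∫ x^{2j+1} ρ_sc = 0 (odd monomials vanish by symmetry):
  i = 0 (even): a_0 · C_{0} = 4 · 1 = 4
  i = 1 (odd): ∫ x^1 ρ_sc = 0 (vanishes)
  i = 2 (even): a_2 · C_{1} = 1 · 1 = 1
  i = 3 (odd): ∫ x^3 ρ_sc = 0 (vanishes)
  i = 4 (even): a_4 · C_{2} = -2 · 2 = -4
  i = 5 (odd): ∫ x^5 ρ_sc = 0 (vanishes)
  i = 6 (even): a_6 · C_{3} = 3 · 5 = 15

Summing the contributions: ∫_{−2}^{2} p(x) ρ_sc(x) dx = 4 + 1 + (-4) + 15 = 16.


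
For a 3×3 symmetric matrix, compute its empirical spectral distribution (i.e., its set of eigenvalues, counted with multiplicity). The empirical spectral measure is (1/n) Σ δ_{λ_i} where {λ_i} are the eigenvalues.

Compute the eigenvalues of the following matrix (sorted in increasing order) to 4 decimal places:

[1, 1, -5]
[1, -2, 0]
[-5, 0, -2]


Since M is real symmetric, all three eigenvalues are real; they are the roots of det(λI − M) = λ³ − (tr M) λ² + s λ − det M, where s is the sum of the principal 2×2 minors.
tr M = 1 + (-2) + (-2) = -3.
s = (1·(-2) − 1²) + (1·(-2) − (-5)²) + ((-2)·(-2) − 0²) = -3 + (-27) + 4 = -26.
det M (expand along row 1) = 1·4 − 1·(-2) + (-5)·(-10) = 56.
Characteristic polynomial: λ³ + 3λ² − 26λ − 56 = 0.
Substitute λ = y + (tr M)/3 = y − 1.000000 to remove the quadratic term: y³ + p·y + q = 0 with p = s − (tr M)²/3 = -29.000000 and q = −2(tr M)³/27 + (tr M)·s/3 − det M = -28.000000.
Three real roots ⇒ use the trigonometric (Viète) form: r = 2√(−p/3) = 6.218253, φ = arccos(3q/(p·r)) = arccos(0.465814) = 1.086242 rad.
y_k = r·cos(φ/3 − 2πk/3) for k = 0, 1, 2 gives y = 5.815073, -1.000000, -4.815073.
λ_k = y_k − 1.000000 gives λ = 4.8151, -2.0000, -5.8151 (check: the sum is -3.0000 = tr M).

Eigenvalues sorted in increasing order: [-5.8151, -2.0000, 4.8151].


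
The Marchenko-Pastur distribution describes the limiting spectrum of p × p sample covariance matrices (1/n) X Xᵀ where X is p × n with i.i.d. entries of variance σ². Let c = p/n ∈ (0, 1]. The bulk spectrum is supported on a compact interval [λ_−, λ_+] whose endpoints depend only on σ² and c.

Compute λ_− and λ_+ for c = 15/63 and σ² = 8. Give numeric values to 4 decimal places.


c = 15/63 = 0.238095; √c = 0.487950.
λ_− = σ² (1 − √c)² = 8 · (1 − 0.487950)² = 8 · (0.512050)² = 2.097561.
λ_+ = σ² (1 + √c)² = 8 · (1 + 0.487950)² = 8 · (1.487950)² = 17.711962.

Rounded to 4 decimal places: λ_− ≈ 2.0976, λ_+ ≈ 17.7120.


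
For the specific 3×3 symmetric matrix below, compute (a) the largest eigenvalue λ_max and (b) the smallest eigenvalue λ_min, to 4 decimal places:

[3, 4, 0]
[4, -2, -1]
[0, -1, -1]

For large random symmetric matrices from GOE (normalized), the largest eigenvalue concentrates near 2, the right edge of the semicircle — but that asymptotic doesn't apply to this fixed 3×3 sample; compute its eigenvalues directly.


Since M is real symmetric, all three eigenvalues are real; they are the roots of det(λI − M) = λ³ − (tr M) λ² + s λ − det M, where s is the sum of the principal 2×2 minors.
tr M = 3 + (-2) + (-1) = 0.
s = (3·(-2) − 4²) + (3·(-1) − 0²) + ((-2)·(-1) − (-1)²) = -22 + (-3) + 1 = -24.
det M (expand along row 1) = 3·1 − 4·(-4) + 0·(-4) = 19.
Characteristic polynomial: λ³ − 24λ − 19 = 0.
Substitute λ = y + (tr M)/3 = y + 0.000000 to remove the quadratic term: y³ + p·y + q = 0 with p = s − (tr M)²/3 = -24.000000 and q = −2(tr M)³/27 + (tr M)·s/3 − det M = -19.000000.
Three real roots ⇒ use the trigonometric (Viète) form: r = 2√(−p/3) = 5.656854, φ = arccos(3q/(p·r)) = arccos(0.419845) = 1.137522 rad.
y_k = r·cos(φ/3 − 2πk/3) for k = 0, 1, 2 gives y = 5.255052, -0.814152, -4.440899.
λ_k = y_k + 0.000000 gives λ = 5.2551, -0.8142, -4.4409 (check: the sum is 0.0000 = tr M).

Hence λ_max = 5.2551 and λ_min = -4.4409.


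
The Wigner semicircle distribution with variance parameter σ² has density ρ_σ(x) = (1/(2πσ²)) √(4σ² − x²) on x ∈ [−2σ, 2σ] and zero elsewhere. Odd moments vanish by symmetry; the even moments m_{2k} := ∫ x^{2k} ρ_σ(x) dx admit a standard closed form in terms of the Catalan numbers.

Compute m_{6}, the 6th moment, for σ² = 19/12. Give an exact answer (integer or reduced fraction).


By the scaled semicircle moment identity, m_{2k} = σ^{2k} · C_k with k = 3.
C_3 = (1/(k+1)) · C(2k, k) = (1/4) · C(6, 3) = (1/4) · 20 = 5.
σ^{2k} = (σ²)^k = (19/12)^3 = 6859/1728.

Therefore m_{6} = σ^{6} · C_3 = (6859/1728) · 5 = 34295/1728.


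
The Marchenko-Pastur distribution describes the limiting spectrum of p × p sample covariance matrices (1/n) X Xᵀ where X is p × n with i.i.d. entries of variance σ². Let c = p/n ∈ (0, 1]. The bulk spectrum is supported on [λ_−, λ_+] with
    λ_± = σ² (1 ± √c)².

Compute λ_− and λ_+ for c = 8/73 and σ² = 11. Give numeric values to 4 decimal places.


c = 8/73 = 0.109589; √c = 0.331042.
λ_− = σ² (1 − √c)² = 11 · (1 − 0.331042)² = 11 · (0.668958)² = 4.922548.
λ_+ = σ² (1 + √c)² = 11 · (1 + 0.331042)² = 11 · (1.331042)² = 19.488411.

Rounded to 4 decimal places: λ_− ≈ 4.9225, λ_+ ≈ 19.4884.


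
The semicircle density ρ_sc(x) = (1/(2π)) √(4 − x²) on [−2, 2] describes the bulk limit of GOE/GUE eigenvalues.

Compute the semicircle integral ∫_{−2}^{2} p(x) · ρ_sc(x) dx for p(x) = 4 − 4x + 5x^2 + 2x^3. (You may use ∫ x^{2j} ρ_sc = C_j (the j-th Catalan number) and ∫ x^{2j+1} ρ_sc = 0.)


Write p(x) = Σ a_i x^i, split into monomials and integrate each against ρ_sc separately.
Using ∫ x^{2j} ρ_sc = C_j = (1/(j+1)) C(2j, j) (Catalan numbers) and ∫ x^{2j+1} ρ_sc = 0 (odd monomials vanish by symmetry):
  i = 0 (even): a_0 · C_{0} = 4 · 1 = 4
  i = 1 (odd): ∫ x^1 ρ_sc = 0 (vanishes)
  i = 2 (even): a_2 · C_{1} = 5 · 1 = 5
  i = 3 (odd): ∫ x^3 ρ_sc = 0 (vanishes)

Summing the contributions: ∫_{−2}^{2} p(x) ρ_sc(x) dx = 4 + 5 = 9.


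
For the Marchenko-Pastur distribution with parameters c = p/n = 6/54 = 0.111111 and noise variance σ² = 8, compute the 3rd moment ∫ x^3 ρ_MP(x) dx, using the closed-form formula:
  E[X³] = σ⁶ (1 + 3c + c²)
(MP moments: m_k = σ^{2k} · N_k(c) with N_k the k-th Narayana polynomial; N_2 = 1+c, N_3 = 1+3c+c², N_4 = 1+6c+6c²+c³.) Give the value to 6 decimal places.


E[X³] = σ⁶ (1 + 3c + c²) (third MP moment). With σ² = 8 (so σ⁶ = 512) and c = 6/54 = 0.111111: E[X³] = 512 · (1 + 3·0.111111 + (0.111111)²) = 512 · 1.345679.

So E[X^3] = 688.987654.


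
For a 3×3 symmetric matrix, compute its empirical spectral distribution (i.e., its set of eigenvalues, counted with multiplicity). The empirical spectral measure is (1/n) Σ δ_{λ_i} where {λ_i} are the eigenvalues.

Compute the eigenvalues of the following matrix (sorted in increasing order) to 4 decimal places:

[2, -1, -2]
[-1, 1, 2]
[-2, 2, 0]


Since M is real symmetric, all three eigenvalues are real; they are the roots of det(λI − M) = λ³ − (tr M) λ² + s λ − det M, where s is the sum of the principal 2×2 minors.
tr M = 2 + 1 + 0 = 3.
s = (2·1 − (-1)²) + (2·0 − (-2)²) + (1·0 − 2²) = 1 + (-4) + (-4) = -7.
det M (expand along row 1) = 2·(-4) − (-1)·4 + (-2)·0 = -4.
Characteristic polynomial: λ³ − 3λ² − 7λ + 4 = 0.
Substitute λ = y + (tr M)/3 = y + 1.000000 to remove the quadratic term: y³ + p·y + q = 0 with p = s − (tr M)²/3 = -10.000000 and q = −2(tr M)³/27 + (tr M)·s/3 − det M = -5.000000.
Three real roots ⇒ use the trigonometric (Viète) form: r = 2√(−p/3) = 3.651484, φ = arccos(3q/(p·r)) = arccos(0.410792) = 1.147474 rad.
y_k = r·cos(φ/3 − 2πk/3) for k = 0, 1, 2 gives y = 3.387619, -0.513544, -2.874076.
λ_k = y_k + 1.000000 gives λ = 4.3876, 0.4865, -1.8741 (check: the sum is 3.0000 = tr M).

Eigenvalues sorted in increasing order: [-1.8741, 0.4865, 4.3876].


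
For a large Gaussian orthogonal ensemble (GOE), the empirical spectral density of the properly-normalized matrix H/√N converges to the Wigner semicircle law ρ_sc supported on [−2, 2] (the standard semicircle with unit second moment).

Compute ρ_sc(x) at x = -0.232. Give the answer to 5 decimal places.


ρ_sc(x) = (1/(2π)) √(4 − x²). With x = -0.232:
  4 − x² = 4 − (-0.232)² = 4 − 0.053824 = 3.946176.
  √(4 − x²) = 1.986498.
  1/(2π) = 0.159155.
  ρ_sc(-0.232) = 0.159155 · 1.986498 = 0.316161.

Rounded to 5 decimal places: ρ_sc(-0.232) ≈ 0.31616.


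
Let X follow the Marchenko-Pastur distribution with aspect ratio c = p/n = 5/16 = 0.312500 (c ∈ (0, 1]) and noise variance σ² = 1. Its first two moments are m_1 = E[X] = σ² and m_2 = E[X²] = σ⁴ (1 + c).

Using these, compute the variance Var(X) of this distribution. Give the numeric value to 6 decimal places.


m_1 = E[X] = σ² = 1, so m_1² = 1.
m_2 = E[X²] = σ⁴ (1 + c) = 1 · (1 + 0.312500) = 1 · 1.312500 = 1.312500.
(Note m_2 − m_1² simplifies to c · σ⁴ = 0.312500 · 1.)

Var(X) = m_2 − m_1² = 1.312500 − 1 = 0.312500.


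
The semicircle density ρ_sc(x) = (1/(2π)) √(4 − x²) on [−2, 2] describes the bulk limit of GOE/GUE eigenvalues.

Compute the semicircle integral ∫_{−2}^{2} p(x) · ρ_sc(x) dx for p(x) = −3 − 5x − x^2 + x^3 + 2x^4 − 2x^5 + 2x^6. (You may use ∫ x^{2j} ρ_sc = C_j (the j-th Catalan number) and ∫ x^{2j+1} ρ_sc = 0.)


Write p(x) = Σ a_i x^i, split into monomials and integrate each against ρ_sc separately.
Using ∫ x^{2j} ρ_sc = C_j = (1/(j+1)) C(2j, j) (Catalan numbers) and ∫ x^{2j+1} ρ_sc = 0 (odd monomials vanish by symmetry):
  i = 0 (even): a_0 · C_{0} = -3 · 1 = -3
  i = 1 (odd): ∫ x^1 ρ_sc = 0 (vanishes)
  i = 2 (even): a_2 · C_{1} = -1 · 1 = -1
  i = 3 (odd): ∫ x^3 ρ_sc = 0 (vanishes)
  i = 4 (even): a_4 · C_{2} = 2 · 2 = 4
  i = 5 (odd): ∫ x^5 ρ_sc = 0 (vanishes)
  i = 6 (even): a_6 · C_{3} = 2 · 5 = 10

Summing the contributions: ∫_{−2}^{2} p(x) ρ_sc(x) dx = (-3) + (-1) + 4 + 10 = 10.


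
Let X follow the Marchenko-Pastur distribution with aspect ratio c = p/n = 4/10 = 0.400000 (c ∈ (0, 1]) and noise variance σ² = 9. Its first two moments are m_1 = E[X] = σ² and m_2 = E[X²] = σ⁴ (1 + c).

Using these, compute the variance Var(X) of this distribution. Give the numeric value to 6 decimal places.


m_1 = E[X] = σ² = 9, so m_1² = 81.
m_2 = E[X²] = σ⁴ (1 + c) = 81 · (1 + 0.400000) = 81 · 1.400000 = 113.400000.
(Note m_2 − m_1² simplifies to c · σ⁴ = 0.400000 · 81.)

Var(X) = m_2 − m_1² = 113.400000 − 81 = 32.400000.


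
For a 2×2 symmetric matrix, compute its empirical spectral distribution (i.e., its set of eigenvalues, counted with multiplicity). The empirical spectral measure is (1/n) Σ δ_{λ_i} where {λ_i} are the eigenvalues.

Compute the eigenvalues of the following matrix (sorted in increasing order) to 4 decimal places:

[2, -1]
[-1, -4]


Since M is real symmetric, both eigenvalues are real; they are the roots of det(λI − M) = λ² − (tr M) λ + det M.
tr M = 2 + (-4) = -2.
det M = 2·(-4) − (-1)² = -8 − 1 = -9.
Characteristic polynomial: λ² + 2λ − 9 = 0.
Discriminant Δ = (tr M)² − 4·det M = 4 − (-36) = 40; √Δ = 6.324555.
λ = (tr M ± √Δ)/2 = (-2 ± 6.324555)/2, giving (tr M − √Δ)/2 = -4.1623 and (tr M + √Δ)/2 = 2.1623.

Eigenvalues sorted in increasing order: [-4.1623, 2.1623].


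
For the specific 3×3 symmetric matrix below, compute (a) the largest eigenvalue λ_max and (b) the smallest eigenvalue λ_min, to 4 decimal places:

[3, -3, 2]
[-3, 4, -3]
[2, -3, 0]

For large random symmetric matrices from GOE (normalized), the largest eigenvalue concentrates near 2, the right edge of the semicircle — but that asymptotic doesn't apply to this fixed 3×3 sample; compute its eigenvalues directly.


Since M is real symmetric, all three eigenvalues are real; they are the roots of det(λI − M) = λ³ − (tr M) λ² + s λ − det M, where s is the sum of the principal 2×2 minors.
tr M = 3 + 4 + 0 = 7.
s = (3·4 − (-3)²) + (3·0 − 2²) + (4·0 − (-3)²) = 3 + (-4) + (-9) = -10.
det M (expand along row 1) = 3·(-9) − (-3)·6 + 2·1 = -7.
Characteristic polynomial: λ³ − 7λ² − 10λ + 7 = 0.
Substitute λ = y + (tr M)/3 = y + 2.333333 to remove the quadratic term: y³ + p·y + q = 0 with p = s − (tr M)²/3 = -26.333333 and q = −2(tr M)³/27 + (tr M)·s/3 − det M = -41.740741.
Three real roots ⇒ use the trigonometric (Viète) form: r = 2√(−p/3) = 5.925463, φ = arccos(3q/(p·r)) = arccos(0.802515) = 0.639297 rad.
y_k = r·cos(φ/3 − 2πk/3) for k = 0, 1, 2 gives y = 5.791430, -1.810433, -3.980997.
λ_k = y_k + 2.333333 gives λ = 8.1248, 0.5229, -1.6477 (check: the sum is 7.0000 = tr M).

Hence λ_max = 8.1248 and λ_min = -1.6477.


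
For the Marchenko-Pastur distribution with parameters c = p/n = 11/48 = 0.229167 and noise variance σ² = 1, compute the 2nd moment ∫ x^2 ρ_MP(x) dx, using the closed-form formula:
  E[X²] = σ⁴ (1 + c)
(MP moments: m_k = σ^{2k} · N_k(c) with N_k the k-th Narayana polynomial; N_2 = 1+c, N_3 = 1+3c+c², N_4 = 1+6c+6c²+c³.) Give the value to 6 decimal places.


E[X²] = σ⁴ (1 + c) (second MP moment). With σ² = 1 (so σ⁴ = 1) and c = 11/48 = 0.229167: E[X²] = 1 · (1 + 0.229167) = 1 · 1.229167.

So E[X^2] = 1.229167.


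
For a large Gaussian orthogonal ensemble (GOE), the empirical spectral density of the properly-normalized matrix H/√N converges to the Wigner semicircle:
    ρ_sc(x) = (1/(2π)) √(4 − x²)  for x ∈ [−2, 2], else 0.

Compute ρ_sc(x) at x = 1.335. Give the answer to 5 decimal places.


ρ_sc(x) = (1/(2π)) √(4 − x²). With x = 1.335:
  4 − x² = 4 − (1.335)² = 4 − 1.782225 = 2.217775.
  √(4 − x²) = 1.489220.
  1/(2π) = 0.159155.
  ρ_sc(1.335) = 0.159155 · 1.489220 = 0.237017.

Rounded to 5 decimal places: ρ_sc(1.335) ≈ 0.23702.


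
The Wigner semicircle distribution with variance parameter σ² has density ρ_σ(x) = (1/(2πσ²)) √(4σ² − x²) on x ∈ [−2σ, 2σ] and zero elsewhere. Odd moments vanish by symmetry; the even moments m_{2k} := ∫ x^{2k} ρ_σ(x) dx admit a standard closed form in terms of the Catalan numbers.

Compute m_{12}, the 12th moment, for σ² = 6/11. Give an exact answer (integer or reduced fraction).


By the scaled semicircle moment identity, m_{2k} = σ^{2k} · C_k with k = 6.
C_6 = (1/(k+1)) · C(2k, k) = (1/7) · C(12, 6) = (1/7) · 924 = 132.
σ^{2k} = (σ²)^k = (6/11)^6 = 46656/1771561.

Therefore m_{12} = σ^{12} · C_6 = (46656/1771561) · 132 = 559872/161051.


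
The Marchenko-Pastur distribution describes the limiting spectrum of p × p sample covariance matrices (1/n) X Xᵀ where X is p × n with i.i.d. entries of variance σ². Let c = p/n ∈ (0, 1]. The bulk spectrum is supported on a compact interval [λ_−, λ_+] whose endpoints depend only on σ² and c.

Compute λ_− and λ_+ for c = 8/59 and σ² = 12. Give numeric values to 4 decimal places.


c = 8/59 = 0.135593; √c = 0.368230.
λ_− = σ² (1 − √c)² = 12 · (1 − 0.368230)² = 12 · (0.631770)² = 4.789602.
λ_+ = σ² (1 + √c)² = 12 · (1 + 0.368230)² = 12 · (1.368230)² = 22.464635.

Rounded to 4 decimal places: λ_− ≈ 4.7896, λ_+ ≈ 22.4646.


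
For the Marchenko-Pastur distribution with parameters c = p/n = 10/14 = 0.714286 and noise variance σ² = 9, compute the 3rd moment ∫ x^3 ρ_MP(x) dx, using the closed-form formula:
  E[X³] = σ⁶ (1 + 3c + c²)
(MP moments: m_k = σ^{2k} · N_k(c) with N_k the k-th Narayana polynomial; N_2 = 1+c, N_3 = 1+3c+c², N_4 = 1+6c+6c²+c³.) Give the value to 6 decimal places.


E[X³] = σ⁶ (1 + 3c + c²) (third MP moment). With σ² = 9 (so σ⁶ = 729) and c = 10/14 = 0.714286: E[X³] = 729 · (1 + 3·0.714286 + (0.714286)²) = 729 · 3.653061.

So E[X^3] = 2663.081633.


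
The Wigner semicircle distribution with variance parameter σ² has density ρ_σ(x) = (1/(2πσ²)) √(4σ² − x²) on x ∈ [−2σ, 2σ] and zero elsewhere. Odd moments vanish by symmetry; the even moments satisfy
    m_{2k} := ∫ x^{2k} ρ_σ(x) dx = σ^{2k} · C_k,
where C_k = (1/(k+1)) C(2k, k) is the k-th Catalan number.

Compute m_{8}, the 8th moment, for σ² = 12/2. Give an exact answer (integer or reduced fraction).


By the scaled semicircle moment identity, m_{2k} = σ^{2k} · C_k with k = 4.
C_4 = (1/(k+1)) · C(2k, k) = (1/5) · C(8, 4) = (1/5) · 70 = 14.
σ^{2k} = (σ²)^k = (12/2)^4 = 1296.

Therefore m_{8} = σ^{8} · C_4 = 1296 · 14 = 18144.


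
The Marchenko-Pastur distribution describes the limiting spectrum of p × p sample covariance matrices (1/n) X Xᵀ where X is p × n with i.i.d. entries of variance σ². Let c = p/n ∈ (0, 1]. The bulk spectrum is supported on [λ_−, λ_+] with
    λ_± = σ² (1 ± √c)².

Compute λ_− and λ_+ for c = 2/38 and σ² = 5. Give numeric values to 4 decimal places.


c = 2/38 = 0.052632; √c = 0.229416.
λ_− = σ² (1 − √c)² = 5 · (1 − 0.229416)² = 5 · (0.770584)² = 2.969001.
λ_+ = σ² (1 + √c)² = 5 · (1 + 0.229416)² = 5 · (1.229416)² = 7.557315.

Rounded to 4 decimal places: λ_− ≈ 2.9690, λ_+ ≈ 7.5573.


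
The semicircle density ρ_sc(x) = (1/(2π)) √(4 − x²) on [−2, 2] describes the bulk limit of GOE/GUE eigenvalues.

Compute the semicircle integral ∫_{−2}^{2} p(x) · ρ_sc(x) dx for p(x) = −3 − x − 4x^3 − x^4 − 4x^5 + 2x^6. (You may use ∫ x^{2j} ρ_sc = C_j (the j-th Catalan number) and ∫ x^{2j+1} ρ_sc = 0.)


Write p(x) = Σ a_i x^i, split into monomials and integrate each against ρ_sc separately.
Using ∫ x^{2j} ρ_sc = C_j = (1/(j+1)) C(2j, j) (Catalan numbers) and ∫ x^{2j+1} ρ_sc = 0 (odd monomials vanish by symmetry):
  i = 0 (even): a_0 · C_{0} = -3 · 1 = -3
  i = 1 (odd): ∫ x^1 ρ_sc = 0 (vanishes)
  i = 3 (odd): ∫ x^3 ρ_sc = 0 (vanishes)
  i = 4 (even): a_4 · C_{2} = -1 · 2 = -2
  i = 5 (odd): ∫ x^5 ρ_sc = 0 (vanishes)
  i = 6 (even): a_6 · C_{3} = 2 · 5 = 10

Summing the contributions: ∫_{−2}^{2} p(x) ρ_sc(x) dx = (-3) + (-2) + 10 = 5.


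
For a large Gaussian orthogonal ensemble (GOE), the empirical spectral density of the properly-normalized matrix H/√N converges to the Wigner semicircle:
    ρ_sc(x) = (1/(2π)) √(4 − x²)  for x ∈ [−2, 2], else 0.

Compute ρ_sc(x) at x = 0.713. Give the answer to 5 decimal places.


ρ_sc(x) = (1/(2π)) √(4 − x²). With x = 0.713:
  4 − x² = 4 − (0.713)² = 4 − 0.508369 = 3.491631.
  √(4 − x²) = 1.868591.
  1/(2π) = 0.159155.
  ρ_sc(0.713) = 0.159155 · 1.868591 = 0.297395.

Rounded to 5 decimal places: ρ_sc(0.713) ≈ 0.29740.


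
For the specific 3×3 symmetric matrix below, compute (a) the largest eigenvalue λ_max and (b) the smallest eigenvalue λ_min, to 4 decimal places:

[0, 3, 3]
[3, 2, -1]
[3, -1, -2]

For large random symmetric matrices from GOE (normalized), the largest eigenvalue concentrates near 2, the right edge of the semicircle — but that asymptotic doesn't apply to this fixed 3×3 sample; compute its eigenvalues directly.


Since M is real symmetric, all three eigenvalues are real; they are the roots of det(λI − M) = λ³ − (tr M) λ² + s λ − det M, where s is the sum of the principal 2×2 minors.
tr M = 0 + 2 + (-2) = 0.
s = (0·2 − 3²) + (0·(-2) − 3²) + (2·(-2) − (-1)²) = -9 + (-9) + (-5) = -23.
det M (expand along row 1) = 0·(-5) − 3·(-3) + 3·(-9) = -18.
Characteristic polynomial: λ³ − 23λ + 18 = 0.
Substitute λ = y + (tr M)/3 = y + 0.000000 to remove the quadratic term: y³ + p·y + q = 0 with p = s − (tr M)²/3 = -23.000000 and q = −2(tr M)³/27 + (tr M)·s/3 − det M = 18.000000.
Three real roots ⇒ use the trigonometric (Viète) form: r = 2√(−p/3) = 5.537749, φ = arccos(3q/(p·r)) = arccos(-0.423968) = 2.008618 rad.
y_k = r·cos(φ/3 − 2πk/3) for k = 0, 1, 2 gives y = 4.342192, 0.805316, -5.147508.
λ_k = y_k + 0.000000 gives λ = 4.3422, 0.8053, -5.1475 (check: the sum is 0.0000 = tr M).

Hence λ_max = 4.3422 and λ_min = -5.1475.


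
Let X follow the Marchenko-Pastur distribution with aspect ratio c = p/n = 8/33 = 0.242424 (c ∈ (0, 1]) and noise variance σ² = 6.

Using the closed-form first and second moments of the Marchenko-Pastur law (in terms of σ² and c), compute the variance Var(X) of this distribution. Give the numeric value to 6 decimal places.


Recall the MP moments m_1 = E[X] = σ² and m_2 = E[X²] = σ⁴ (1 + c).
m_1 = E[X] = σ² = 6, so m_1² = 36.
m_2 = E[X²] = σ⁴ (1 + c) = 36 · (1 + 0.242424) = 36 · 1.242424 = 44.727273.
(Note m_2 − m_1² simplifies to c · σ⁴ = 0.242424 · 36.)

Var(X) = m_2 − m_1² = 44.727273 − 36 = 8.727273.


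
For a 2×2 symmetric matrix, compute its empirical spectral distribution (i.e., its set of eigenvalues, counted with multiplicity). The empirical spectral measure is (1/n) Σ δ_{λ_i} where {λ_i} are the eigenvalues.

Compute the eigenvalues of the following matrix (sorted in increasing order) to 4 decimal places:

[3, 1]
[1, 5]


Since M is real symmetric, both eigenvalues are real; they are the roots of det(λI − M) = λ² − (tr M) λ + det M.
tr M = 3 + 5 = 8.
det M = 3·5 − 1² = 15 − 1 = 14.
Characteristic polynomial: λ² − 8λ + 14 = 0.
Discriminant Δ = (tr M)² − 4·det M = 64 − 56 = 8; √Δ = 2.828427.
λ = (tr M ± √Δ)/2 = (8 ± 2.828427)/2, giving (tr M − √Δ)/2 = 2.5858 and (tr M + √Δ)/2 = 5.4142.

Eigenvalues sorted in increasing order: [2.5858, 5.4142].


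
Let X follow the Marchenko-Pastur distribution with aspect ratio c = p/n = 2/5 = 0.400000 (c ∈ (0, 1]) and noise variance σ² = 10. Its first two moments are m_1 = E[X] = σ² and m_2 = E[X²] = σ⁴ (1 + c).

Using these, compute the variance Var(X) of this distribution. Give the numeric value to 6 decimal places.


m_1 = E[X] = σ² = 10, so m_1² = 100.
m_2 = E[X²] = σ⁴ (1 + c) = 100 · (1 + 0.400000) = 100 · 1.400000 = 140.000000.
(Note m_2 − m_1² simplifies to c · σ⁴ = 0.400000 · 100.)

Var(X) = m_2 − m_1² = 140.000000 − 100 = 40.000000.
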